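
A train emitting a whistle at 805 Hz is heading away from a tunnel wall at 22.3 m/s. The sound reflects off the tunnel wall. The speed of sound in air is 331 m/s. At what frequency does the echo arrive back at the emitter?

703 Hz

The tunnel wall receives the sound from a moving source: f₁ = f₀ · v/(v + v_e) = 805 × 331/353.3 ≈ 754 Hz.
On the return leg the train is a moving observer: f₂ = f₁ · (v − v_e)/v = 754 × 308.7/331 ≈ 703 Hz.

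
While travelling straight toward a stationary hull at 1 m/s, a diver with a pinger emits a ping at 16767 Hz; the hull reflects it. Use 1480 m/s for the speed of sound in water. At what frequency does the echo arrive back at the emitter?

The hull receives the sound from a moving source: f₁ = f₀ · v/(v − v_e) = 16767 × 1480/1479 ≈ 16778 Hz.
On the return leg the diver with a pinger is a moving observer: f₂ = f₁ · (v + v_e)/v = 16778 × 1481/1480 ≈ 16790 Hz.

16790 Hz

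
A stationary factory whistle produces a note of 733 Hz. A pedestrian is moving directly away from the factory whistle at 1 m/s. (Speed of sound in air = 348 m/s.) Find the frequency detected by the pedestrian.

Moving observer, stationary source: f' = f · (v − v_o)/v.
f' = 733 × (348 − 1)/348 = 733 × 347/348 ≈ 731 Hz.

731 Hz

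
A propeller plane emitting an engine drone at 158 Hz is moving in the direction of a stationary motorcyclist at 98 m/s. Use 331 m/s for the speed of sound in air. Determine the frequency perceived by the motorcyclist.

224 Hz

With the source moving toward a stationary observer, f' = f · v/(v − v_s).
f' = 158 × 331/(331 − 98) = 158 × 331/233 ≈ 224 Hz.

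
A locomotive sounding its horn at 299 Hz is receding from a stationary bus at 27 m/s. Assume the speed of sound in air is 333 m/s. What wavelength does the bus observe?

With the source moving away from a stationary observer, f' = f · v/(v + v_s).
f' = 299 × 333/(333 + 27) ≈ 277 Hz.
λ' = v/f' = 333/276.575 ≈ 1.20 m.

1.20 m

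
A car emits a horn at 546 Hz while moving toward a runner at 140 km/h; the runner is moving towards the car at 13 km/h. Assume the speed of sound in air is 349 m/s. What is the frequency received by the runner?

621 Hz

140 km/h = 38.89 m/s; 13 km/h = 3.611 m/s.
General Doppler shift: f' = f · (v + v_o)/(v − v_s).
f' = 546 × (349 + 3.611)/(349 − 38.89) = 546 × 352.61/310.11 ≈ 621 Hz.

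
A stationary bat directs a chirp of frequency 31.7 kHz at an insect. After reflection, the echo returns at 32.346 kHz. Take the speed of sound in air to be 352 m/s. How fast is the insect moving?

Double Doppler shift off a moving reflector: f₂ = f₀ · (v + u)/(v − u) (u > 0 toward emitter).
Rearranging, u = v · (f₂ − f₀)/(f₂ + f₀) = 352 × 0.646/64.046 ≈ 3.6 m/s.
So the insect is moving at 3.6 m/s toward the emitter.

3.6 m/s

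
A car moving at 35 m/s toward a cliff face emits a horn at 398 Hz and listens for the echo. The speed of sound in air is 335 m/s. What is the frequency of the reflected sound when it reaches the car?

491 Hz

The cliff face receives the sound from a moving source: f₁ = f₀ · v/(v − v_e) = 398 × 335/300 ≈ 444 Hz.
On the return leg the car is a moving observer: f₂ = f₁ · (v + v_e)/v = 444 × 370/335 ≈ 491 Hz.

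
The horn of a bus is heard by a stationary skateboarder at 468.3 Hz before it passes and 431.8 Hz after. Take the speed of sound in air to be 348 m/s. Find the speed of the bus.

f₁/f₂ = (v + v_s)/(v − v_s), so v_s = v · (f₁ − f₂)/(f₁ + f₂).
v_s = 348 × (468.3 − 431.8)/(468.3 + 431.8) = 348 × 36.5/900.1 ≈ 14.1 m/s.

14.1 m/s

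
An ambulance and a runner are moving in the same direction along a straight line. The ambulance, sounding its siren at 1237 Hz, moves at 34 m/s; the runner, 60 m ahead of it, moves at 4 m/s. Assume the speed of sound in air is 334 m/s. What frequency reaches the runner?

The runner is ahead, so the ambulance is moving toward it while the runner is moving away from the ambulance.
With source approaching and observer receding, f' = f · (v − v_o)/(v − v_s).
f' = 1237 × (334 − 4)/(334 − 34) = 1237 × 330/300 ≈ 1361 Hz.

1361 Hz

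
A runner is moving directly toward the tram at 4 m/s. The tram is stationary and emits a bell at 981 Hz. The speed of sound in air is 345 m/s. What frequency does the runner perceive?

Only the observer moves, toward the source, so f' = f · (v + v_o)/v.
f' = 981 × (345 + 4)/345 = 981 × 349/345 ≈ 992 Hz.

992 Hz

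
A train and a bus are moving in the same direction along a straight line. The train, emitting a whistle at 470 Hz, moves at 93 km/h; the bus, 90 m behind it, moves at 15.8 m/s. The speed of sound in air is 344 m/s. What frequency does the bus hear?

93 km/h = 25.83 m/s.
The bus is behind, so the train is moving away from it while the bus is moving toward the train.
With source receding and observer approaching, f' = f · (v + v_o)/(v + v_s).
f' = 470 × (344 + 15.8)/(344 + 25.83) = 470 × 359.8/369.83 ≈ 457 Hz.

457 Hz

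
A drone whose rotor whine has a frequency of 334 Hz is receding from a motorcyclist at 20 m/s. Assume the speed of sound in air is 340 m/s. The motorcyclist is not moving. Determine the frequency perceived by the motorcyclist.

Moving source, stationary observer: f' = f · v/(v + v_s) since the source is receding.
f' = 334 × 340/(340 + 20) = 334 × 340/360 ≈ 315 Hz.

315 Hz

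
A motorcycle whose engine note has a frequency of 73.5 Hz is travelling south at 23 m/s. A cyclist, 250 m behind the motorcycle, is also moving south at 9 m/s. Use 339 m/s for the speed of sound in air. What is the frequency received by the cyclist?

71 Hz

The cyclist is behind, so the motorcycle is moving away from it while the cyclist is moving toward the motorcycle.
General Doppler shift: f' = f · (v + v_o)/(v + v_s).
f' = 73.5 × (339 + 9)/(339 + 23) = 73.5 × 348/362 ≈ 71 Hz.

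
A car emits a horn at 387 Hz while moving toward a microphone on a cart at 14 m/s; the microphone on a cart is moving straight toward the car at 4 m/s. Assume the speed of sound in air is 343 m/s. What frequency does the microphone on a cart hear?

408 Hz

General Doppler shift: f' = f · (v + v_o)/(v − v_s).
f' = 387 × (343 + 4)/(343 − 14) = 387 × 347/329 ≈ 408 Hz.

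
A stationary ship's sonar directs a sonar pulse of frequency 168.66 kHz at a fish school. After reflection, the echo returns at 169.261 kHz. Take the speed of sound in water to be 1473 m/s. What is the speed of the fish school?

Double Doppler shift off a moving reflector: f₂ = f₀ · (v + u)/(v − u) (u > 0 toward emitter).
Rearranging, u = v · (f₂ − f₀)/(f₂ + f₀) = 1473 × 0.601/337.921 ≈ 2.62 m/s.
So the fish school is moving at 2.62 m/s toward the emitter.

2.62 m/s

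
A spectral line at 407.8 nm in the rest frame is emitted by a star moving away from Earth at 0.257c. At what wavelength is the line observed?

Relativistic Doppler for wavelength: λ' = λ₀ · √((1 + β)/(1 − β)).
λ' = 407.8 × √(1.2570/0.7430) = 407.8 × 1.30069 ≈ 530.4 nm.

530.4 nm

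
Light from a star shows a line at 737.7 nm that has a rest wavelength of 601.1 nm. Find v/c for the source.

λ'/λ₀ = 1.2273 > 1 (redshift), so the source is receding.
λ'/λ₀ = √((1 + β)/(1 − β)) for a receding source ⇒ β = (r² − 1)/(r² + 1) with r = λ'/λ₀.
β = (1.5061 − 1)/(1.5061 + 1) ≈ 0.202.

0.202c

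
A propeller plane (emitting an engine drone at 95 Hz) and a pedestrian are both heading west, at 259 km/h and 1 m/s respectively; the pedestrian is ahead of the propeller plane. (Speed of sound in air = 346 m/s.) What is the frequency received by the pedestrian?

120 Hz

259 km/h = 71.94 m/s.
The pedestrian is ahead, so the propeller plane is moving toward it while the pedestrian is moving away from the propeller plane.
With source approaching and observer receding, f' = f · (v − v_o)/(v − v_s).
f' = 95 × (346 − 1)/(346 − 71.94) = 95 × 345/274.06 ≈ 120 Hz.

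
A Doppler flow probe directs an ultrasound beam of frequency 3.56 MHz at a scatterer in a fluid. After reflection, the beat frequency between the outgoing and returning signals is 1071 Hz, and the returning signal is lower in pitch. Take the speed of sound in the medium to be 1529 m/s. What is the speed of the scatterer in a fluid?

0.23 m/s

Double Doppler shift off a moving reflector: f₂ = f₀ · (v + u)/(v − u) (u > 0 toward emitter).
Returning signal is lower, so f₂ = f₀ − Δf = 3560000 − 1071 = 3558929 Hz.
Rearranging, u = v · (f₂ − f₀)/(f₂ + f₀) = 1529 × -1071/7118929 ≈ -0.23 m/s.
So the scatterer in a fluid is moving at 0.23 m/s away from the emitter.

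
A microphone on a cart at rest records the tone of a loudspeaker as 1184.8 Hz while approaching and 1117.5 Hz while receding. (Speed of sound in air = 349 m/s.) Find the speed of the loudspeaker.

f₁/f₂ = (v + v_s)/(v − v_s), so v_s = v · (f₁ − f₂)/(f₁ + f₂).
v_s = 349 × (1184.8 − 1117.5)/(1184.8 + 1117.5) = 349 × 67.3/2302.3 ≈ 10.2 m/s.

10.2 m/s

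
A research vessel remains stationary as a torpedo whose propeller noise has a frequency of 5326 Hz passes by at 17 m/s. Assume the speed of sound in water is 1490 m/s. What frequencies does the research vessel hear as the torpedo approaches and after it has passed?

Approaching: f₁ = f · v/(v − v_s) = 5326 × 1490/1473 ≈ 5387 Hz.
Receding: f₂ = f · v/(v + v_s) = 5326 × 1490/1507 ≈ 5266 Hz.

5387 Hz approaching; 5266 Hz receding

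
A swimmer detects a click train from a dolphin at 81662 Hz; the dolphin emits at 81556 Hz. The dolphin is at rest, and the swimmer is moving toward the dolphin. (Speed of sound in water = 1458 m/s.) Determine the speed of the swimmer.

1.89 m/s

f' = f · (v + v_o)/v ⇒ v_o = v · |f'/f − 1|.
v_o = 1458 × |81662/81556 − 1| = 1458 × 0.0013 ≈ 1.89 m/s.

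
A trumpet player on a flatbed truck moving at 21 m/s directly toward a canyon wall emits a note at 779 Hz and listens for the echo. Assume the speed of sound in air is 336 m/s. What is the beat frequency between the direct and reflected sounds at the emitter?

The canyon wall receives the sound from a moving source: f₁ = f₀ · v/(v − v_e) = 779 × 336/315 ≈ 830.9 Hz.
On the return leg the trumpet player on a flatbed truck is a moving observer: f₂ = f₁ · (v + v_e)/v = 830.9 × 357/336 ≈ 882.9 Hz.
Equivalently f₂ = f₀ · (v + v_e)/(v − v_e).
Beat against the emitted tone: |f₂ − f₀| = 2v_e·f₀/(v − v_e) = 2 × 21 × 779/315 ≈ 104 Hz.

104 Hz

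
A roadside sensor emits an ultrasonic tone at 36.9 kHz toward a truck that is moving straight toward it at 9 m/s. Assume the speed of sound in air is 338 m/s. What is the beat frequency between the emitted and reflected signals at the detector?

2019 Hz

The truck first receives the wave as a moving observer: f₁ = f₀ · (v + u)/v = 36.9 × (338 + 9)/338 ≈ 37.883 kHz.
The reflection then acts as a moving source: f₂ = f₁ · v/(v − u) ≈ 38.919 kHz.
Beat frequency (with f₀ = 36900 Hz): |f₂ − f₀| = 2u·f₀/(v − u) = 2 × 9 × 36900/329 ≈ 2019 Hz.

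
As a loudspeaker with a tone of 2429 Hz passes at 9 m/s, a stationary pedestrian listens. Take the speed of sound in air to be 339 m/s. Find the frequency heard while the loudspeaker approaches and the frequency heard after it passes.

Approaching: f₁ = f · v/(v − v_s) = 2429 × 339/330 ≈ 2495 Hz.
Receding: f₂ = f · v/(v + v_s) = 2429 × 339/348 ≈ 2366 Hz.

2495 Hz approaching; 2366 Hz receding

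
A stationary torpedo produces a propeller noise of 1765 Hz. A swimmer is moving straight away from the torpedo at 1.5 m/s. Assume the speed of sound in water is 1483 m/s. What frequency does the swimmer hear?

1763 Hz

Moving observer, stationary source: f' = f · (v − v_o)/v.
f' = 1765 × (1483 − 1.5)/1483 = 1765 × 1481.5/1483 ≈ 1763 Hz.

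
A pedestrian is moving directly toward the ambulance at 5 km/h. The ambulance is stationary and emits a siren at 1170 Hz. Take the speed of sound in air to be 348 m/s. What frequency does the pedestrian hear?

5 km/h = 1.389 m/s.
Only the observer moves, toward the source, so f' = f · (v + v_o)/v.
f' = 1170 × (348 + 1.389)/348 = 1170 × 349.39/348 ≈ 1175 Hz.

1175 Hz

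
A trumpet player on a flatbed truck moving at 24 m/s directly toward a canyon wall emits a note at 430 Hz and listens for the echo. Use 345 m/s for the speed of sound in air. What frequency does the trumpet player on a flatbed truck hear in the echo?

The canyon wall receives the sound from a moving source: f₁ = f₀ · v/(v − v_e) = 430 × 345/321 ≈ 462 Hz.
On the return leg the trumpet player on a flatbed truck is a moving observer: f₂ = f₁ · (v + v_e)/v = 462 × 369/345 ≈ 494 Hz.

494 Hz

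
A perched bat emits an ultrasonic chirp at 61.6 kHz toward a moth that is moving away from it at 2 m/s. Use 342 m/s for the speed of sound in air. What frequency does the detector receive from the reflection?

60.9 kHz

At the moth (a moving observer), f₁ = f₀ · (v − u)/v = 61.6 × 340/342 ≈ 61.2 kHz.
The reflection then acts as a moving source: f₂ = f₁ · v/(v + u) ≈ 60.9 kHz.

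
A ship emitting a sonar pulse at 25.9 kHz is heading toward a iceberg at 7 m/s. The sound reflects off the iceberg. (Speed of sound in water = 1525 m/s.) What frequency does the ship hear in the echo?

The iceberg receives the sound from a moving source: f₁ = f₀ · v/(v − v_e) = 25.9 × 1525/1518 ≈ 26.0 kHz.
On the return leg the ship is a moving observer: f₂ = f₁ · (v + v_e)/v = 26.0 × 1532/1525 ≈ 26.1 kHz.

26.1 kHz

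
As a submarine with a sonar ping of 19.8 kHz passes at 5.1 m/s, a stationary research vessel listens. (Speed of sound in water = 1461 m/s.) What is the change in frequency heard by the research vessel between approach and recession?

Approaching: f₁ = f · v/(v − v_s) = 19.8 × 1461/1455.9 ≈ 19.869 kHz.
Receding: f₂ = f · v/(v + v_s) = 19.8 × 1461/1466.1 ≈ 19.731 kHz.
Drop: f₁ − f₂ = 2f·v·v_s/(v² − v_s²) = 2 × 19.8 × 1461 × 5.1/(1461² − 5.1²) ≈ 0.138 kHz.

0.138 kHz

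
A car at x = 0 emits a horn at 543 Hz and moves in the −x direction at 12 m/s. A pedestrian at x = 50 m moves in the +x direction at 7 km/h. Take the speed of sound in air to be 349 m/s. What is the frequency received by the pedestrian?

522 Hz

7 km/h = 1.944 m/s.
The observer lies on the +x side, so the source is heading away from the observer and the observer is heading away from the source.
Both move, so f' = f · (v − v_o)/(v + v_s).
f' = 543 × (349 − 1.944)/(349 + 12) = 543 × 347.06/361 ≈ 522 Hz.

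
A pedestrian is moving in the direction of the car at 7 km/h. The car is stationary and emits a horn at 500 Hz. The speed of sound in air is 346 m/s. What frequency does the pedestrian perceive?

503 Hz

7 km/h = 1.944 m/s.
Only the observer moves, toward the source, so f' = f · (v + v_o)/v.
f' = 500 × (346 + 1.944)/346 = 500 × 347.94/346 ≈ 503 Hz.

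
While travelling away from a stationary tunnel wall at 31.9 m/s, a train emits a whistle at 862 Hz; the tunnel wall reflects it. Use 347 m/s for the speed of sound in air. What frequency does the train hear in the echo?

The tunnel wall receives the sound from a moving source: f₁ = f₀ · v/(v + v_e) = 862 × 347/378.9 ≈ 789 Hz.
On the return leg the train is a moving observer: f₂ = f₁ · (v − v_e)/v = 789 × 315.1/347 ≈ 717 Hz.

717 Hz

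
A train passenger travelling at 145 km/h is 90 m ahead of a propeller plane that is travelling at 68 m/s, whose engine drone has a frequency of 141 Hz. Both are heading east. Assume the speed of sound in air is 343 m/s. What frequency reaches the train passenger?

145 km/h = 40.28 m/s.
The train passenger is ahead, so the propeller plane is moving toward it while the train passenger is moving away from the propeller plane.
With source approaching and observer receding, f' = f · (v − v_o)/(v − v_s).
f' = 141 × (343 − 40.28)/(343 − 68) = 141 × 302.72/275 ≈ 155 Hz.

155 Hz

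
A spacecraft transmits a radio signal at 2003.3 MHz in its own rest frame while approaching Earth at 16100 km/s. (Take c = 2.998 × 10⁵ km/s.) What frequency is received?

β = v/c = 16100/299800 = 0.0537.
Relativistic Doppler for frequency: f' = f₀ · √((1 + β)/(1 − β)).
f' = 2003.3 × √(1.0537/0.9463) = 2003.3 × 1.05523 ≈ 2113.9 MHz.

2113.9 MHz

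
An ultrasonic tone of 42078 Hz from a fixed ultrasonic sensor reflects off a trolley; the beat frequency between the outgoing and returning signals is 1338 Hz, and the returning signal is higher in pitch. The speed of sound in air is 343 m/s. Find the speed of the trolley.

5.4 m/s

Double Doppler shift off a moving reflector: f₂ = f₀ · (v + u)/(v − u) (u > 0 toward emitter).
Returning signal is higher, so f₂ = f₀ + Δf = 42078 + 1338 = 43416 Hz.
Rearranging, u = v · (f₂ − f₀)/(f₂ + f₀) = 343 × 1338/85494 ≈ 5.4 m/s.
So the trolley is moving at 5.4 m/s toward the emitter.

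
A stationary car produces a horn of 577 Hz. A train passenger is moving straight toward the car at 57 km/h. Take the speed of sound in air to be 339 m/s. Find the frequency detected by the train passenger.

57 km/h = 15.83 m/s.
Moving observer, stationary source: f' = f · (v + v_o)/v.
f' = 577 × (339 + 15.83)/339 = 577 × 354.83/339 ≈ 604 Hz.

604 Hz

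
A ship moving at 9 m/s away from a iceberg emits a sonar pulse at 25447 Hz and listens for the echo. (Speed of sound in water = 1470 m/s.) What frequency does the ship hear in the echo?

25137 Hz

The iceberg receives the sound from a moving source: f₁ = f₀ · v/(v + v_e) = 25447 × 1470/1479 ≈ 25292 Hz.
On the return leg the ship is a moving observer: f₂ = f₁ · (v − v_e)/v = 25292 × 1461/1470 ≈ 25137 Hz.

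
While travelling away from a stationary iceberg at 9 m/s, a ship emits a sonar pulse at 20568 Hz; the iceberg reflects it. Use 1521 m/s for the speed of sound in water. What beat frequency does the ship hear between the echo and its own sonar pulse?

242 Hz

The iceberg receives the sound from a moving source: f₁ = f₀ · v/(v + v_e) = 20568 × 1521/1530 ≈ 20447 Hz.
On the return leg the ship is a moving observer: f₂ = f₁ · (v − v_e)/v = 20447 × 1512/1521 ≈ 20326 Hz.
Beat against the emitted tone: |f₂ − f₀| = 2v_e·f₀/(v + v_e) = 2 × 9 × 20568/1530 ≈ 242 Hz.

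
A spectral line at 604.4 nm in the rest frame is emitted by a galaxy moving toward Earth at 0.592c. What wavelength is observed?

Relativistic Doppler for wavelength: λ' = λ₀ · √((1 − β)/(1 + β)).
λ' = 604.4 × √(0.4080/1.5920) = 604.4 × 0.50624 ≈ 306.0 nm.

306.0 nm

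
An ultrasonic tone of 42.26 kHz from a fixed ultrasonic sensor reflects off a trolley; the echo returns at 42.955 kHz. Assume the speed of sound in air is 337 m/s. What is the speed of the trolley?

Double Doppler shift off a moving reflector: f₂ = f₀ · (v + u)/(v − u) (u > 0 toward emitter).
Rearranging, u = v · (f₂ − f₀)/(f₂ + f₀) = 337 × 0.695/85.215 ≈ 2.75 m/s.
So the trolley is moving at 2.75 m/s toward the emitter.

2.75 m/s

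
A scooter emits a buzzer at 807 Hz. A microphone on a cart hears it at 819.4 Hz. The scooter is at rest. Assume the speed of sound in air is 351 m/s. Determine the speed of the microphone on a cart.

f' > f, so the microphone on a cart is approaching.
f' = f · (v + v_o)/v ⇒ v_o = v · |f'/f − 1|.
v_o = 351 × |819.4/807 − 1| = 351 × 0.01537 ≈ 5.4 m/s.

5.4 m/s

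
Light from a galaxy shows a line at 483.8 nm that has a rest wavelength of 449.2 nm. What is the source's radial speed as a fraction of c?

λ'/λ₀ = 1.0770 > 1 (redshift), so the source is receding.
λ'/λ₀ = √((1 + β)/(1 − β)) for a receding source ⇒ β = (r² − 1)/(r² + 1) with r = λ'/λ₀.
β = (1.1600 − 1)/(1.1600 + 1) ≈ 0.074.

0.074c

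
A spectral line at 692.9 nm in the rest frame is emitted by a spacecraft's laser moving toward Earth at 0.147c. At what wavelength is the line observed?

Relativistic Doppler for wavelength: λ' = λ₀ · √((1 − β)/(1 + β)).
λ' = 692.9 × √(0.8530/1.1470) = 692.9 × 0.86237 ≈ 597.5 nm.

597.5 nm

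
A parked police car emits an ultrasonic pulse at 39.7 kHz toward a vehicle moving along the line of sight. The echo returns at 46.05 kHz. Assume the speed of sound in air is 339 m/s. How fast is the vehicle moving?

25 m/s

Double Doppler shift off a moving reflector: f₂ = f₀ · (v + u)/(v − u) (u > 0 toward emitter).
Rearranging, u = v · (f₂ − f₀)/(f₂ + f₀) = 339 × 6.35/85.75 ≈ 25 m/s.
So the vehicle is moving at 25 m/s toward the emitter.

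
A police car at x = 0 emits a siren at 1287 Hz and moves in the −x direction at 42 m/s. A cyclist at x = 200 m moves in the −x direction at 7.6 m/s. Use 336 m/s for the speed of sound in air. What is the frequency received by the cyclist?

1170 Hz

The observer lies on the +x side, so the source is heading away from the observer and the observer is heading toward the source.
Both move, so f' = f · (v + v_o)/(v + v_s).
f' = 1287 × (336 + 7.6)/(336 + 42) = 1287 × 343.6/378 ≈ 1170 Hz.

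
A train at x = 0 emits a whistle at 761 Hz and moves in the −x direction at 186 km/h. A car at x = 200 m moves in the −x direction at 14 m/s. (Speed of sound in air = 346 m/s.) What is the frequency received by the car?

186 km/h = 51.67 m/s.
The observer lies on the +x side, so the source is heading away from the observer and the observer is heading toward the source.
General Doppler shift: f' = f · (v + v_o)/(v + v_s).
f' = 761 × (346 + 14)/(346 + 51.67) = 761 × 360/397.67 ≈ 689 Hz.

689 Hz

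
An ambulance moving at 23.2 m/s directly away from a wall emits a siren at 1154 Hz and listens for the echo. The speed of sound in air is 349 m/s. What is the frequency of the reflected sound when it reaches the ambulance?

1010 Hz

The wall receives the sound from a moving source: f₁ = f₀ · v/(v + v_e) = 1154 × 349/372.2 ≈ 1082 Hz.
On the return leg the ambulance is a moving observer: f₂ = f₁ · (v − v_e)/v = 1082 × 325.8/349 ≈ 1010 Hz.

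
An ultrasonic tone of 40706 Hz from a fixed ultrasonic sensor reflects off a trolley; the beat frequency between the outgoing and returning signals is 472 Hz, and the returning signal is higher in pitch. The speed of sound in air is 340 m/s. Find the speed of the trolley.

1.96 m/s

Double Doppler shift off a moving reflector: f₂ = f₀ · (v + u)/(v − u) (u > 0 toward emitter).
Returning signal is higher, so f₂ = f₀ + Δf = 40706 + 472 = 41178 Hz.
Rearranging, u = v · (f₂ − f₀)/(f₂ + f₀) = 340 × 472/81884 ≈ 1.96 m/s.
So the trolley is moving at 1.96 m/s toward the emitter.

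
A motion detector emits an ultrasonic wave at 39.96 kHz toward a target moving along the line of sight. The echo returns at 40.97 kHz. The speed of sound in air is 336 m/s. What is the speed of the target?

Double Doppler shift off a moving reflector: f₂ = f₀ · (v + u)/(v − u) (u > 0 toward emitter).
Rearranging, u = v · (f₂ − f₀)/(f₂ + f₀) = 336 × 1.01/80.93 ≈ 4.2 m/s.
So the target is moving at 4.2 m/s toward the emitter.

4.2 m/s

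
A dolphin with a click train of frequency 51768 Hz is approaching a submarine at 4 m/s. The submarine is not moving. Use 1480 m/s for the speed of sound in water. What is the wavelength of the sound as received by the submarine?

2.9 cm

Moving source, stationary observer: f' = f · v/(v − v_s) since the source is approaching.
f' = 51768 × 1480/(1480 − 4) ≈ 51908 Hz.
λ' = v/f' = 1480/51908.3 ≈ 2.9 cm.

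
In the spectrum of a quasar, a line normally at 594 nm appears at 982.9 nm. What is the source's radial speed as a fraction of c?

0.465c

λ'/λ₀ = 1.6547 > 1 (redshift), so the source is receding.
λ'/λ₀ = √((1 + β)/(1 − β)) for a receding source ⇒ β = (r² − 1)/(r² + 1) with r = λ'/λ₀.
β = (2.7381 − 1)/(2.7381 + 1) ≈ 0.465.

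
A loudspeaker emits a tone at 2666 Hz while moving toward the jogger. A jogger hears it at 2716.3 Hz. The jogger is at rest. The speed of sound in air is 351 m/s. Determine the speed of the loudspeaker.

6.5 m/s

f' = f · v/(v − v_s) ⇒ v_s = v · |1 − f/f'|.
v_s = 351 × |1 − 2666/2716.3| = 351 × 0.01852 ≈ 6.5 m/s.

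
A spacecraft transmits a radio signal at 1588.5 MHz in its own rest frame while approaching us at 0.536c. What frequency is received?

2890.2 MHz

Relativistic Doppler for frequency: f' = f₀ · √((1 + β)/(1 − β)).
f' = 1588.5 × √(1.5360/0.4640) = 1588.5 × 1.81944 ≈ 2890.2 MHz.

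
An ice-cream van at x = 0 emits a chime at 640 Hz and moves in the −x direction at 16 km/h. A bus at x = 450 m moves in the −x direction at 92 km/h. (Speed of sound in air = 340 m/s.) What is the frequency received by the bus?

679 Hz

16 km/h = 4.444 m/s; 92 km/h = 25.56 m/s.
The observer lies on the +x side, so the source is heading away from the observer and the observer is heading toward the source.
General Doppler shift: f' = f · (v + v_o)/(v + v_s).
f' = 640 × (340 + 25.56)/(340 + 4.444) = 640 × 365.56/344.44 ≈ 679 Hz.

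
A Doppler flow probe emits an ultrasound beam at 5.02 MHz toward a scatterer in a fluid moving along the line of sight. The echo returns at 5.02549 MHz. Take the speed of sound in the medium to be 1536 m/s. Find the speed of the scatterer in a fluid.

Double Doppler shift off a moving reflector: f₂ = f₀ · (v + u)/(v − u) (u > 0 toward emitter).
Rearranging, u = v · (f₂ − f₀)/(f₂ + f₀) = 1536 × 0.00549/10.04549 ≈ 0.84 m/s.
So the scatterer in a fluid is moving at 0.84 m/s toward the emitter.

0.84 m/s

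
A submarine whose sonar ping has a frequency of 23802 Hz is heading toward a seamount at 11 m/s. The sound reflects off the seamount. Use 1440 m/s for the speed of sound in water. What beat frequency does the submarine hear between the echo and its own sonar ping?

The seamount receives the sound from a moving source: f₁ = f₀ · v/(v − v_e) = 23802 × 1440/1429 ≈ 23985 Hz.
On the return leg the submarine is a moving observer: f₂ = f₁ · (v + v_e)/v = 23985 × 1451/1440 ≈ 24168 Hz.
Equivalently f₂ = f₀ · (v + v_e)/(v − v_e).
Beat against the emitted tone: |f₂ − f₀| = 2v_e·f₀/(v − v_e) = 2 × 11 × 23802/1429 ≈ 366 Hz.

366 Hz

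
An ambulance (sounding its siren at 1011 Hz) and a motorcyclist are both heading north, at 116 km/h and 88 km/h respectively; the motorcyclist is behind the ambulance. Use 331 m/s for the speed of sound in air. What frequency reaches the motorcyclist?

989 Hz

116 km/h = 32.22 m/s; 88 km/h = 24.44 m/s.
The motorcyclist is behind, so the ambulance is moving away from it while the motorcyclist is moving toward the ambulance.
Both move, so f' = f · (v + v_o)/(v + v_s).
f' = 1011 × (331 + 24.44)/(331 + 32.22) = 1011 × 355.44/363.22 ≈ 989 Hz.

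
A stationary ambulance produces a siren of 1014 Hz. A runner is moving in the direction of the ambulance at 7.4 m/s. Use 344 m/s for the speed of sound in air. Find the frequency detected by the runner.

1036 Hz

Moving observer, stationary source: f' = f · (v + v_o)/v.
f' = 1014 × (344 + 7.4)/344 = 1014 × 351.4/344 ≈ 1036 Hz.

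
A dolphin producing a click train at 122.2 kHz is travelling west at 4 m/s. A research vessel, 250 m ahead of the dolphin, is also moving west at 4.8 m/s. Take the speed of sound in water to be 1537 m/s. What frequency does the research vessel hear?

The research vessel is ahead, so the dolphin is moving toward it while the research vessel is moving away from the dolphin.
With source approaching and observer receding, f' = f · (v − v_o)/(v − v_s).
f' = 122.2 × (1537 − 4.8)/(1537 − 4) = 122.2 × 1532.2/1533 ≈ 122.1 kHz.

122.1 kHz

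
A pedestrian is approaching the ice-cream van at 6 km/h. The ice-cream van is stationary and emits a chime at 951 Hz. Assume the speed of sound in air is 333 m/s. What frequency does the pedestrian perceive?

956 Hz

6 km/h = 1.667 m/s.
Moving observer, stationary source: f' = f · (v + v_o)/v.
f' = 951 × (333 + 1.667)/333 = 951 × 334.67/333 ≈ 956 Hz.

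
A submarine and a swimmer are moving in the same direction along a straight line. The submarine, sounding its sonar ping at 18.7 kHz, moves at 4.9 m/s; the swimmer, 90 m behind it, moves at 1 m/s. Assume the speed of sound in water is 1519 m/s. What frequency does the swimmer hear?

18.65 kHz

The swimmer is behind, so the submarine is moving away from it while the swimmer is moving toward the submarine.
With source receding and observer approaching, f' = f · (v + v_o)/(v + v_s).
f' = 18.7 × (1519 + 1)/(1519 + 4.9) = 18.7 × 1520/1523.9 ≈ 18.65 kHz.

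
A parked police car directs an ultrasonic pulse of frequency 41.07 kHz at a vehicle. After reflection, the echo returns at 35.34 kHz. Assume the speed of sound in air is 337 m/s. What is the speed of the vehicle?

25 m/s

Double Doppler shift off a moving reflector: f₂ = f₀ · (v + u)/(v − u) (u > 0 toward emitter).
Rearranging, u = v · (f₂ − f₀)/(f₂ + f₀) = 337 × -5.73/76.41 ≈ -25 m/s.
So the vehicle is moving at 25 m/s away from the emitter.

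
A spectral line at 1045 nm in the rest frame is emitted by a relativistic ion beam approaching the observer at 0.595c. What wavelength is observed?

526.6 nm

Relativistic Doppler for wavelength: λ' = λ₀ · √((1 − β)/(1 + β)).
λ' = 1045 × √(0.4050/1.5950) = 1045 × 0.50390 ≈ 526.6 nm.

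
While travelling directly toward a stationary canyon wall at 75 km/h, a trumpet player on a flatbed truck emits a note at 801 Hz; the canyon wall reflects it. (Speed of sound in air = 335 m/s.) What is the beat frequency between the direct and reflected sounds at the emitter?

106 Hz

75 km/h = 20.83 m/s.
The canyon wall receives the sound from a moving source: f₁ = f₀ · v/(v − v_e) = 801 × 335/314.17 ≈ 854.1 Hz.
On the return leg the trumpet player on a flatbed truck is a moving observer: f₂ = f₁ · (v + v_e)/v = 854.1 × 355.83/335 ≈ 907.2 Hz.
Equivalently f₂ = f₀ · (v + v_e)/(v − v_e).
Beat against the emitted tone: |f₂ − f₀| = 2v_e·f₀/(v − v_e) = 2 × 20.83 × 801/314.17 ≈ 106 Hz.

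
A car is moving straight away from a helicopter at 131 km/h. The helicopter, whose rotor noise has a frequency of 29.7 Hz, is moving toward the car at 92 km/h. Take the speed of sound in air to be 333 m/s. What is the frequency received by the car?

92 km/h = 25.56 m/s; 131 km/h = 36.39 m/s.
General Doppler shift: f' = f · (v − v_o)/(v − v_s).
f' = 29.7 × (333 − 36.39)/(333 − 25.56) = 29.7 × 296.61/307.44 ≈ 28.7 Hz.

28.7 Hz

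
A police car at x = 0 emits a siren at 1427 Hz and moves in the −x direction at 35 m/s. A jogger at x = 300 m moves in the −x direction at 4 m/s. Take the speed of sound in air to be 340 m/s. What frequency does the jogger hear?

1309 Hz

The observer lies on the +x side, so the source is heading away from the observer and the observer is heading toward the source.
General Doppler shift: f' = f · (v + v_o)/(v + v_s).
f' = 1427 × (340 + 4)/(340 + 35) = 1427 × 344/375 ≈ 1309 Hz.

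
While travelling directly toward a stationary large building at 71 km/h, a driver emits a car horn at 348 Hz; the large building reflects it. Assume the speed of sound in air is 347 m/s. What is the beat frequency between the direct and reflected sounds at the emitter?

41.9 Hz

71 km/h = 19.72 m/s.
The large building receives the sound from a moving source: f₁ = f₀ · v/(v − v_e) = 348 × 347/327.28 ≈ 369.0 Hz.
On the return leg the driver is a moving observer: f₂ = f₁ · (v + v_e)/v = 369.0 × 366.72/347 ≈ 389.9 Hz.
Beat against the emitted tone: |f₂ − f₀| = 2v_e·f₀/(v − v_e) = 2 × 19.72 × 348/327.28 ≈ 41.9 Hz.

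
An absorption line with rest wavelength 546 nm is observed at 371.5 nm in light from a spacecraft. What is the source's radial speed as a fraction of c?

0.367c

λ'/λ₀ = 0.6804 < 1 (blueshift), so the source is approaching.
λ'/λ₀ = √((1 − β)/(1 + β)) for an approaching source ⇒ β = (1 − r²)/(1 + r²) with r = λ'/λ₀.
β = (1 − 0.4629)/(1 + 0.4629) ≈ 0.367.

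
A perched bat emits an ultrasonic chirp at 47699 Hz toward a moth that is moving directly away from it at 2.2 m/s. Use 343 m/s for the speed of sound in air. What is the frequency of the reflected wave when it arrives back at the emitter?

At the moth (a moving observer), f₁ = f₀ · (v − u)/v = 47699 × 340.8/343 ≈ 47393 Hz.
The reflection then acts as a moving source: f₂ = f₁ · v/(v + u) ≈ 47091 Hz.

47091 Hz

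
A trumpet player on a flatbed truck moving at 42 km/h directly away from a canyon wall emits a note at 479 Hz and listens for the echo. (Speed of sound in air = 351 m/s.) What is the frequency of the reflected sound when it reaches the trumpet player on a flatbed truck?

42 km/h = 11.67 m/s.
The canyon wall receives the sound from a moving source: f₁ = f₀ · v/(v + v_e) = 479 × 351/362.67 ≈ 464 Hz.
On the return leg the trumpet player on a flatbed truck is a moving observer: f₂ = f₁ · (v − v_e)/v = 464 × 339.33/351 ≈ 448 Hz.
Equivalently f₂ = f₀ · (v − v_e)/(v + v_e).

448 Hz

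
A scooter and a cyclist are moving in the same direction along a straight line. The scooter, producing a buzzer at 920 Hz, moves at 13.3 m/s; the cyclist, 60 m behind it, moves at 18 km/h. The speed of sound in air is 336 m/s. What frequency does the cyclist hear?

18 km/h = 5 m/s.
The cyclist is behind, so the scooter is moving away from it while the cyclist is moving toward the scooter.
Both move, so f' = f · (v + v_o)/(v + v_s).
f' = 920 × (336 + 5)/(336 + 13.3) = 920 × 341/349.3 ≈ 898 Hz.

898 Hz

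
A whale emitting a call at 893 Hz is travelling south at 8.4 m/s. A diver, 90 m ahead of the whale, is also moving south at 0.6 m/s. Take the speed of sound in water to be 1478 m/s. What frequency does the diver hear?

898 Hz

The diver is ahead, so the whale is moving toward it while the diver is moving away from the whale.
General Doppler shift: f' = f · (v − v_o)/(v − v_s).
f' = 893 × (1478 − 0.6)/(1478 − 8.4) = 893 × 1477.4/1469.6 ≈ 898 Hz.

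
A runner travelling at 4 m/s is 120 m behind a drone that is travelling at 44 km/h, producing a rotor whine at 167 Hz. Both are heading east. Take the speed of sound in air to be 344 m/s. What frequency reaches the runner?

163 Hz

44 km/h = 12.22 m/s.
The runner is behind, so the drone is moving away from it while the runner is moving toward the drone.
General Doppler shift: f' = f · (v + v_o)/(v + v_s).
f' = 167 × (344 + 4)/(344 + 12.22) = 167 × 348/356.22 ≈ 163 Hz.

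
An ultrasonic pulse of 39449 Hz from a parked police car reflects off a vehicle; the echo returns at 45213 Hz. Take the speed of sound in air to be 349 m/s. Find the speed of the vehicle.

Double Doppler shift off a moving reflector: f₂ = f₀ · (v + u)/(v − u) (u > 0 toward emitter).
Rearranging, u = v · (f₂ − f₀)/(f₂ + f₀) = 349 × 5764/84662 ≈ 23.8 m/s.
So the vehicle is moving at 23.8 m/s toward the emitter.

23.8 m/s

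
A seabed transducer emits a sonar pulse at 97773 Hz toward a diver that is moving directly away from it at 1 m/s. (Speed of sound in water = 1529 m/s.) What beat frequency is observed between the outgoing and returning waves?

At the diver (a moving observer), f₁ = f₀ · (v − u)/v = 97773 × 1528/1529 ≈ 97709.1 Hz.
On reflection it acts as a source moving away from the stationary detector: f₂ = f₁ · v/(v + u) = 97709.1 × 1529/1530 ≈ 97645.2 Hz.
Equivalently f₂ = f₀ · (v − u)/(v + u).
Beat frequency: |f₂ − f₀| = 2u·f₀/(v + u) = 2 × 1 × 97773/1530 ≈ 128 Hz.

128 Hz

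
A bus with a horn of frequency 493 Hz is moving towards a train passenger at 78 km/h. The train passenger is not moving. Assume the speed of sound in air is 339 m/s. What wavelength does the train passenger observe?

78 km/h = 21.67 m/s.
Only the source moves, toward the listener, so f' = f · v/(v − v_s).
f' = 493 × 339/(339 − 21.67) ≈ 527 Hz.
λ' = v/f' = 339/526.661 ≈ 64.4 cm.

64.4 cm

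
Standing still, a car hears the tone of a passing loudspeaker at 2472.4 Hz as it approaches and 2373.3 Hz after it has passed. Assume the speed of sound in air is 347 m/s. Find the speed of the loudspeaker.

7.1 m/s

f₁/f₂ = (v + v_s)/(v − v_s), so v_s = v · (f₁ − f₂)/(f₁ + f₂).
v_s = 347 × (2472.4 − 2373.3)/(2472.4 + 2373.3) = 347 × 99.1/4845.7 ≈ 7.1 m/s.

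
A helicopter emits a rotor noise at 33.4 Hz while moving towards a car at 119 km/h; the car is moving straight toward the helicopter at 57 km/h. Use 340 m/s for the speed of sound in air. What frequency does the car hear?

119 km/h = 33.06 m/s; 57 km/h = 15.83 m/s.
General Doppler shift: f' = f · (v + v_o)/(v − v_s).
f' = 33.4 × (340 + 15.83)/(340 − 33.06) = 33.4 × 355.83/306.94 ≈ 38.7 Hz.

38.7 Hz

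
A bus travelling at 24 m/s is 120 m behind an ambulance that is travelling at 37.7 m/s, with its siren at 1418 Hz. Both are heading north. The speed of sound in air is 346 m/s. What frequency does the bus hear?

1367 Hz

The bus is behind, so the ambulance is moving away from it while the bus is moving toward the ambulance.
General Doppler shift: f' = f · (v + v_o)/(v + v_s).
f' = 1418 × (346 + 24)/(346 + 37.7) = 1418 × 370/383.7 ≈ 1367 Hz.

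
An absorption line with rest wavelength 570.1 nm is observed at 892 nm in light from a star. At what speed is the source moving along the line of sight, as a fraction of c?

0.420

λ'/λ₀ = 1.5646 > 1 (redshift), so the source is receding.
λ'/λ₀ = √((1 + β)/(1 − β)) for a receding source ⇒ β = (r² − 1)/(r² + 1) with r = λ'/λ₀.
β = (2.4481 − 1)/(2.4481 + 1) ≈ 0.420.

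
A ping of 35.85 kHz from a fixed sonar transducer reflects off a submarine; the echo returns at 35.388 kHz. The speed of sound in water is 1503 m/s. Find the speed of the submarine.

Double Doppler shift off a moving reflector: f₂ = f₀ · (v + u)/(v − u) (u > 0 toward emitter).
Rearranging, u = v · (f₂ − f₀)/(f₂ + f₀) = 1503 × -0.462/71.238 ≈ -9.7 m/s.
So the submarine is moving at 9.7 m/s away from the emitter.

9.7 m/s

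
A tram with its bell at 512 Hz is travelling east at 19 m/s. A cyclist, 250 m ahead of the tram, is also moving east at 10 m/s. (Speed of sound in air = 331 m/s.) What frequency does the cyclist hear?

The cyclist is ahead, so the tram is moving toward it while the cyclist is moving away from the tram.
General Doppler shift: f' = f · (v − v_o)/(v − v_s).
f' = 512 × (331 − 10)/(331 − 19) = 512 × 321/312 ≈ 527 Hz.

527 Hz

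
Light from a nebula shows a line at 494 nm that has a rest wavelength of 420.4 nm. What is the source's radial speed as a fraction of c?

λ'/λ₀ = 1.1751 > 1 (redshift), so the source is receding.
λ'/λ₀ = √((1 + β)/(1 − β)) for a receding source ⇒ β = (r² − 1)/(r² + 1) with r = λ'/λ₀.
β = (1.3808 − 1)/(1.3808 + 1) ≈ 0.160.

0.160c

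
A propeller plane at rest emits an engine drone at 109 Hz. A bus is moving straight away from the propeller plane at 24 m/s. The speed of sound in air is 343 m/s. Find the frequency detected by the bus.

Moving observer, stationary source: f' = f · (v − v_o)/v.
f' = 109 × (343 − 24)/343 = 109 × 319/343 ≈ 101 Hz.

101 Hz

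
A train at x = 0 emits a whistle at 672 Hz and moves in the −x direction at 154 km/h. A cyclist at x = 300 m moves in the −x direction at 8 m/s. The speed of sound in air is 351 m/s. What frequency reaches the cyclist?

613 Hz

154 km/h = 42.78 m/s.
The observer lies on the +x side, so the source is heading away from the observer and the observer is heading toward the source.
Both move, so f' = f · (v + v_o)/(v + v_s).
f' = 672 × (351 + 8)/(351 + 42.78) = 672 × 359/393.78 ≈ 613 Hz.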